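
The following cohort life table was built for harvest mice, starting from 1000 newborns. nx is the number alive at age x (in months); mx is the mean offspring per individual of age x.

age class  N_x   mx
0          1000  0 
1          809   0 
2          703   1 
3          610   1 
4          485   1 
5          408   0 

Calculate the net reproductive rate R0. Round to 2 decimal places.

lx = nx/n0 = nx/1000: 1, 0.809, 0.703, 0.61, 0.485, 0.408
lx·mx by age: 0, 0, 0.703, 0.61, 0.485, 0
R0 = Σ lx·mx = 1.798 → 1.80

1.80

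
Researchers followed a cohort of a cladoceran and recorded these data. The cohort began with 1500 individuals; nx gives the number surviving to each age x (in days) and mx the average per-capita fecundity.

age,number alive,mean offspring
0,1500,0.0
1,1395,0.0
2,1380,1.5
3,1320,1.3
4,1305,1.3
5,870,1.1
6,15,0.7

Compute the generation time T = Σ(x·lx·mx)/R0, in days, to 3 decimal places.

lx = nx/n0 = nx/1500: 1, 0.93, 0.92, 0.88, 0.87, 0.58, 0.01
lx·mx: 0, 0, 1.38, 1.144, 1.131, 0.638, 0.007 → R0 = 4.3
x·lx·mx: 0, 0, 2.76, 3.432, 4.524, 3.19, 0.042 → Σ = 13.948
T = 13.948 / 4.3 = 3.243721… → 3.244

3.244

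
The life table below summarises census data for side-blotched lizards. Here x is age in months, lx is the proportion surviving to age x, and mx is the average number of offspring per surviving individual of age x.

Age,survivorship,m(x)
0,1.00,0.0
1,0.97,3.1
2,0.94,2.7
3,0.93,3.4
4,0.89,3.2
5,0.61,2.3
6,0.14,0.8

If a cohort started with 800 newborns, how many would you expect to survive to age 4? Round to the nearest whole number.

712

Expected survivors = N0 · l_4 = 800 × 0.89 = 712 → 712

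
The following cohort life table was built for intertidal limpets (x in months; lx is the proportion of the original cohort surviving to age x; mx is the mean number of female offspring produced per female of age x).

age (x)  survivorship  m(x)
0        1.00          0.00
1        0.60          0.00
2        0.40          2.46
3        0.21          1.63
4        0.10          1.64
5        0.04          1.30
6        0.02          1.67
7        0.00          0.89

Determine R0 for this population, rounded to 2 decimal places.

1.58

lx·mx by age: 0, 0, 0.984, 0.3423, 0.164, 0.052, 0.0334, 0
R0 = Σ lx·mx = 1.5757 → 1.58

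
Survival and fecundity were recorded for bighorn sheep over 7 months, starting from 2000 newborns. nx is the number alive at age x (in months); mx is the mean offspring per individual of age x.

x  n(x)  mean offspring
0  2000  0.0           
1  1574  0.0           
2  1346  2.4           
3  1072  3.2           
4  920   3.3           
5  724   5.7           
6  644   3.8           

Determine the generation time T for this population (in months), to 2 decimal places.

3.95

lx = nx/n0 = nx/2000: 1, 0.787, 0.673, 0.536, 0.46, 0.362, 0.322
lx·mx: 0, 0, 1.6152, 1.7152, 1.518, 2.0634, 1.2236 → R0 = 8.1354
x·lx·mx: 0, 0, 3.2304, 5.1456, 6.072, 10.317, 7.3416 → Σ = 32.1066
T = 32.1066 / 8.1354 = 3.94653… → 3.95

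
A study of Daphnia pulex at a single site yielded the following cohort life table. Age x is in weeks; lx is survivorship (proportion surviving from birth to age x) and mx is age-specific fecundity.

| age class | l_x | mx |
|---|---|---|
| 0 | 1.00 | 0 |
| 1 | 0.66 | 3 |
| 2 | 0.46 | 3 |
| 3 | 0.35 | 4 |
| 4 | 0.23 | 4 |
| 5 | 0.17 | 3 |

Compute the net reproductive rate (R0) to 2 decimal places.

lx·mx by age: 0, 1.98, 1.38, 1.4, 0.92, 0.51
R0 = Σ lx·mx = 6.19 → 6.19

6.19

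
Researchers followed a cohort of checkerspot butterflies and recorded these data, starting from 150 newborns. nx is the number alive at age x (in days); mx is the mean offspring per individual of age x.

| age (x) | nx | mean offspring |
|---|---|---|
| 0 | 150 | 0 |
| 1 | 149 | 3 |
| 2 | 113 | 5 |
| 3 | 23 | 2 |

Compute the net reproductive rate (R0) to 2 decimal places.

7.05

lx = nx/n0 = nx/150: 1, 0.99333…, 0.75333…, 0.15333…
lx·mx by age: 0, 2.98…, 3.766667…, 0.306667…
R0 = Σ lx·mx = 7.053333… → 7.05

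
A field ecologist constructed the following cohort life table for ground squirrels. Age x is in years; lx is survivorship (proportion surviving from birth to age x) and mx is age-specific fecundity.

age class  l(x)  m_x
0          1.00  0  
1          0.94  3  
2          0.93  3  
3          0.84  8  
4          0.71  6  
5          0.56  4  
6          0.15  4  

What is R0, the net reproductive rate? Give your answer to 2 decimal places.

lx·mx by age: 0, 2.82, 2.79, 6.72, 4.26, 2.24, 0.6
R0 = Σ lx·mx = 19.43 → 19.43

19.43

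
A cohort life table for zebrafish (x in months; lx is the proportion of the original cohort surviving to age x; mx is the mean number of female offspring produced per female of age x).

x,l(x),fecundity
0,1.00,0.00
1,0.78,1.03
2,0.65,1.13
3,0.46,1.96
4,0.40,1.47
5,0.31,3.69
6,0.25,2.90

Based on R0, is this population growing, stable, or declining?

R0 = Σ lx·mx = 0 + 0.8034 + 0.7345 + 0.9016 + 0.588 + 1.1439 + 0.725 = 4.8964
R0 > 1, so the population is growing.

growing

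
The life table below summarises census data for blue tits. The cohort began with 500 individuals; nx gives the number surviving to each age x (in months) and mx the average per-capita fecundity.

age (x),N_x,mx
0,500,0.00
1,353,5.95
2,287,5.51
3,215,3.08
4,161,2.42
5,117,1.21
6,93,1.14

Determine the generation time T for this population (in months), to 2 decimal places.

2.04

lx = nx/n0 = nx/500: 1, 0.706, 0.574, 0.43, 0.322, 0.234, 0.186
lx·mx: 0, 4.2007, 3.16274, 1.3244, 0.77924, 0.28314, 0.21204 → R0 = 9.96226
x·lx·mx: 0, 4.2007, 6.32548, 3.9732, 3.11696, 1.4157, 1.27224 → Σ = 20.30428
T = 20.30428 / 9.96226 = 2.03812… → 2.04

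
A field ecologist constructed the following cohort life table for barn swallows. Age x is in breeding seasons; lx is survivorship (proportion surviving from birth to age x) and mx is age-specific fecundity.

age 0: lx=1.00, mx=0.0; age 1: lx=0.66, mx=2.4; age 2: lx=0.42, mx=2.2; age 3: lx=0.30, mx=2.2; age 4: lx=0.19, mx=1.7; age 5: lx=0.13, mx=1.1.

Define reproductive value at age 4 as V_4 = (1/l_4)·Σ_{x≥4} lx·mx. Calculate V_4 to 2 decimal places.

2.45

lx·mx for x ≥ 4: 0.323, 0.143 → sum = 0.466
V_4 = 0.466 / l_4 = 0.466 / 0.19 = 2.452632… → 2.45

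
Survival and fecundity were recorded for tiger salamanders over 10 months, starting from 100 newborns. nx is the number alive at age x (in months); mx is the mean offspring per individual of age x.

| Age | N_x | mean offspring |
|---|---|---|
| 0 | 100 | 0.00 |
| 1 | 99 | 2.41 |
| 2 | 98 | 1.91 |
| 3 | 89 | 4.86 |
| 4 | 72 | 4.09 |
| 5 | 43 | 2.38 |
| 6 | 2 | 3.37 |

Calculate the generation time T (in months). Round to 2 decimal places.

lx = nx/n0 = nx/100: 1, 0.99, 0.98, 0.89, 0.72, 0.43, 0.02
lx·mx: 0, 2.3859, 1.8718, 4.3254, 2.9448, 1.0234, 0.0674 → R0 = 12.6187
x·lx·mx: 0, 2.3859, 3.7436, 12.9762, 11.7792, 5.117, 0.4044 → Σ = 36.4063
T = 36.4063 / 12.6187 = 2.885107… → 2.89

2.89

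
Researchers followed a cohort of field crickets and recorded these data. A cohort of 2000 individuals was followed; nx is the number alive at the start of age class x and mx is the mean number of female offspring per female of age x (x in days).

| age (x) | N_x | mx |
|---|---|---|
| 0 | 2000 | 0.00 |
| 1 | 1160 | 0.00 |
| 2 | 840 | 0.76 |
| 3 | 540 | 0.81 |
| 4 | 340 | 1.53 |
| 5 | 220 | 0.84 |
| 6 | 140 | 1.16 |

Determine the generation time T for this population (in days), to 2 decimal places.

3.38

lx = nx/n0 = nx/2000: 1, 0.58, 0.42, 0.27, 0.17, 0.11, 0.07
lx·mx: 0, 0, 0.3192, 0.2187, 0.2601, 0.0924, 0.0812 → R0 = 0.9716
x·lx·mx: 0, 0, 0.6384, 0.6561, 1.0404, 0.462, 0.4872 → Σ = 3.2841
T = 3.2841 / 0.9716 = 3.380095… → 3.38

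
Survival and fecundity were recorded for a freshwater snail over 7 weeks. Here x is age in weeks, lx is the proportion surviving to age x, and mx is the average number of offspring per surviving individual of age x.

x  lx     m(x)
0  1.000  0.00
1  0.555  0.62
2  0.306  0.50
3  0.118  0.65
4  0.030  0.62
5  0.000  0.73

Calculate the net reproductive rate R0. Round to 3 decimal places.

lx·mx by age: 0, 0.3441, 0.153, 0.0767, 0.0186, 0
R0 = Σ lx·mx = 0.5924 → 0.592

0.592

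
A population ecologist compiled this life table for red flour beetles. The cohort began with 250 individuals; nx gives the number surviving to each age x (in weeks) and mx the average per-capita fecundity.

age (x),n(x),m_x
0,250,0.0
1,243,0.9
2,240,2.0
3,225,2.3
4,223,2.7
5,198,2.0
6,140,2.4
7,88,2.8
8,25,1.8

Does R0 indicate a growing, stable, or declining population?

growing

lx = nx/n0 = nx/250: 1, 0.972, 0.96, 0.9, 0.892, 0.792, 0.56, 0.352, 0.1
R0 = Σ lx·mx = 0 + 0.8748 + 1.92 + 2.07 + 2.4084 + 1.584 + 1.344 + 0.9856 + 0.18 = 11.3668
R0 > 1, so the population is growing.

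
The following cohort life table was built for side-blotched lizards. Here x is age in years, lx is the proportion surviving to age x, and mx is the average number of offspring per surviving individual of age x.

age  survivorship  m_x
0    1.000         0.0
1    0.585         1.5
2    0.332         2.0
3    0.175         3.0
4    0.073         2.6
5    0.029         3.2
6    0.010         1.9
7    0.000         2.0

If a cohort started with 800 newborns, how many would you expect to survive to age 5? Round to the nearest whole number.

Expected survivors = N0 · l_5 = 800 × 0.029 = 23.2 → 23

23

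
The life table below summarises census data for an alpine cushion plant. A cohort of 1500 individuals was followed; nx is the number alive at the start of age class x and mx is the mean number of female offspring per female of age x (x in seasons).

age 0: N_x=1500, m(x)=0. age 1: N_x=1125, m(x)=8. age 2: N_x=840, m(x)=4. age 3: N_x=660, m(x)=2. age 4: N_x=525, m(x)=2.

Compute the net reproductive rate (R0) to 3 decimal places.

lx = nx/n0 = nx/1500: 1, 0.75, 0.56, 0.44, 0.35
lx·mx by age: 0, 6, 2.24, 0.88, 0.7
R0 = Σ lx·mx = 9.82 → 9.820

9.820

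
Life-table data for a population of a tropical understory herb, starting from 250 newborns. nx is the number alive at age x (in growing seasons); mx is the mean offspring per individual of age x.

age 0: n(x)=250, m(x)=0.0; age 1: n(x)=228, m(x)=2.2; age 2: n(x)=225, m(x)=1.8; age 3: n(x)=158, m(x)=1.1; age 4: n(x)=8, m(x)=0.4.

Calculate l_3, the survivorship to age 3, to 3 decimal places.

0.632

l_3 = n_3/n_0 = 158/250 = 0.632 → 0.632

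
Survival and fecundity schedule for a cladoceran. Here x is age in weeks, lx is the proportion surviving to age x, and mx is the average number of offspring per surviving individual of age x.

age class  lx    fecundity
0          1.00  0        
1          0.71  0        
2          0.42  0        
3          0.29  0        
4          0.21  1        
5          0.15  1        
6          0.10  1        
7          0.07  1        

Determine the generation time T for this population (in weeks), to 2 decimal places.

lx·mx: 0, 0, 0, 0, 0.21, 0.15, 0.1, 0.07 → R0 = 0.53
x·lx·mx: 0, 0, 0, 0, 0.84, 0.75, 0.6, 0.49 → Σ = 2.68
T = 2.68 / 0.53 = 5.056604… → 5.06

5.06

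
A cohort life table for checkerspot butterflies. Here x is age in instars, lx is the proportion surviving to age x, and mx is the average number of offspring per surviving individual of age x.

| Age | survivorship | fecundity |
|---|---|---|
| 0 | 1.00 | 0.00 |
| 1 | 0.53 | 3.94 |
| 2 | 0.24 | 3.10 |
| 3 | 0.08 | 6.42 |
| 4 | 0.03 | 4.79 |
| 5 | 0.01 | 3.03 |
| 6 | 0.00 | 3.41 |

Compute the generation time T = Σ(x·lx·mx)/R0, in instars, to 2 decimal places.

1.66

lx·mx: 0, 2.0882, 0.744, 0.5136, 0.1437, 0.0303, 0 → R0 = 3.5198
x·lx·mx: 0, 2.0882, 1.488, 1.5408, 0.5748, 0.1515, 0 → Σ = 5.8433
T = 5.8433 / 3.5198 = 1.660123… → 1.66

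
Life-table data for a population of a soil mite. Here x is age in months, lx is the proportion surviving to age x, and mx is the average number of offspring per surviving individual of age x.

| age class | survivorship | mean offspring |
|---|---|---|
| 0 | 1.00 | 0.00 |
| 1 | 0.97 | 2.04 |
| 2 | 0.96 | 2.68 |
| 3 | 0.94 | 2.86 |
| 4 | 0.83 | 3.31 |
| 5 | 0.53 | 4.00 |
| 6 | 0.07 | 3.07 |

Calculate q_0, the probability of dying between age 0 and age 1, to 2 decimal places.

q_0 = (l_0 − l_1) / l_0 = (1 − 0.97) / 1
     = 0.03 / 1 = 0.03 → 0.03

0.03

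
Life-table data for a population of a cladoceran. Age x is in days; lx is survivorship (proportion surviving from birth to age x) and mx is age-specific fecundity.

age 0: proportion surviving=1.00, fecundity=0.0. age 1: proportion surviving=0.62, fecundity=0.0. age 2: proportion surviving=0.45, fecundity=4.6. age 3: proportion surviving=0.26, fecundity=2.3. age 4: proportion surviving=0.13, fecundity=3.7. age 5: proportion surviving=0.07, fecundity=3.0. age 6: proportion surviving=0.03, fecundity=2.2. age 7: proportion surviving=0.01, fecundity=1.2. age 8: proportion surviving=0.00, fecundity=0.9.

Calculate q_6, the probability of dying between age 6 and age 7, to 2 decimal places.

q_6 = (l_6 − l_7) / l_6 = (0.03 − 0.01) / 0.03
     = 0.02 / 0.03 = 0.666667… → 0.67

0.67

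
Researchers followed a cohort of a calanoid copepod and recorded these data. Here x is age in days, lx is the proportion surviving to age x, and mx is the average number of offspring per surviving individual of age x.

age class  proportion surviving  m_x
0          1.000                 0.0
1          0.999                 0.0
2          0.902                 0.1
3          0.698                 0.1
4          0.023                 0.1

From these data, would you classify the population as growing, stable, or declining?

R0 = Σ lx·mx = 0 + 0 + 0.0902 + 0.0698 + 0.0023 = 0.1623
R0 < 1, so the population is declining.

declining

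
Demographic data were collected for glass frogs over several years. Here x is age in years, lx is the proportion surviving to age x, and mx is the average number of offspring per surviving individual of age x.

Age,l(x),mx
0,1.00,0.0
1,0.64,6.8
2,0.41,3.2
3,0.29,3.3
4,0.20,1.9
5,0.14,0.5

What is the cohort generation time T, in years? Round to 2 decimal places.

1.66

lx·mx: 0, 4.352, 1.312, 0.957, 0.38, 0.07 → R0 = 7.071
x·lx·mx: 0, 4.352, 2.624, 2.871, 1.52, 0.35 → Σ = 11.717
T = 11.717 / 7.071 = 1.65705… → 1.66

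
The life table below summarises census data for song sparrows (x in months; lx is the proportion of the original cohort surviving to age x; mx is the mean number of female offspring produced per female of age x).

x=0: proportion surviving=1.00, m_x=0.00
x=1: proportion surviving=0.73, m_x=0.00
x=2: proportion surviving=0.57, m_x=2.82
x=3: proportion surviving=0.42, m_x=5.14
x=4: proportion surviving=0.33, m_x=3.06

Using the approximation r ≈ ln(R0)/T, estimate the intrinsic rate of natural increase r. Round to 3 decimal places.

0.544

R0 = Σ lx·mx = 0 + 0 + 1.6074 + 2.1588 + 1.0098 = 4.776
Σ x·lx·mx = 13.7304; T = 13.7304/4.776 = 2.87487…
r ≈ ln(R0)/T = ln(4.776)/2.87487… = 0.54389… → 0.544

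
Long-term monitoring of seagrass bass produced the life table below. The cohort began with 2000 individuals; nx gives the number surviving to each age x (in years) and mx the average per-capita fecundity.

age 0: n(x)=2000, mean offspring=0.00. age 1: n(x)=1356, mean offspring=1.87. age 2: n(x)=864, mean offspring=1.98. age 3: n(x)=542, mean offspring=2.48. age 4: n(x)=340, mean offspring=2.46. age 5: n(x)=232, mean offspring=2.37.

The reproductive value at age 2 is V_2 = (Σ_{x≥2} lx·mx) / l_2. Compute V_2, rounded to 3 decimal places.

5.140

lx = nx/n0 = nx/2000: 1, 0.678, 0.432, 0.271, 0.17, 0.116
lx·mx for x ≥ 2: 0.85536, 0.67208, 0.4182, 0.27492 → sum = 2.22056
V_2 = 2.22056 / l_2 = 2.22056 / 0.432 = 5.140185… → 5.140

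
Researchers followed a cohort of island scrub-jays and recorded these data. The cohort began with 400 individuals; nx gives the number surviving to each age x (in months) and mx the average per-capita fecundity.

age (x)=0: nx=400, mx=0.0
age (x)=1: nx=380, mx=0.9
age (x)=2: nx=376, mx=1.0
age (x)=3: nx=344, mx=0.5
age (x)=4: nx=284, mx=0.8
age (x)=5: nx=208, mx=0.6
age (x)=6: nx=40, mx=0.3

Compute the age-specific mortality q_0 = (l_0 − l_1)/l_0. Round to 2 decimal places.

0.05

lx = nx/n0 = nx/400: 1, 0.95, 0.94, 0.86, 0.71, 0.52, 0.1
q_0 = (l_0 − l_1) / l_0 = (1 − 0.95) / 1
     = 0.05 / 1 = 0.05 → 0.05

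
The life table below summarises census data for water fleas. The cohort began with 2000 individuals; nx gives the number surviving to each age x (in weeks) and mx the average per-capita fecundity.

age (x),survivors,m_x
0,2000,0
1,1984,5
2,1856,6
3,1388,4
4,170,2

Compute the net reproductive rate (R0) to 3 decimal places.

13.474

lx = nx/n0 = nx/2000: 1, 0.992, 0.928, 0.694, 0.085
lx·mx by age: 0, 4.96, 5.568, 2.776, 0.17
R0 = Σ lx·mx = 13.474 → 13.474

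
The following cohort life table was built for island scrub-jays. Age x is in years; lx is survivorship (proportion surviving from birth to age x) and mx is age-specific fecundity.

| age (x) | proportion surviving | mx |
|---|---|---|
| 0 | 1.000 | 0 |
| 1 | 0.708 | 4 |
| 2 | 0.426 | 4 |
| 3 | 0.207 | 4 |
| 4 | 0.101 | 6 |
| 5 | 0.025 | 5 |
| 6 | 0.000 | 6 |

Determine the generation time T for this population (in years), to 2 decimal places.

lx·mx: 0, 2.832, 1.704, 0.828, 0.606, 0.125, 0 → R0 = 6.095
x·lx·mx: 0, 2.832, 3.408, 2.484, 2.424, 0.625, 0 → Σ = 11.773
T = 11.773 / 6.095 = 1.931583… → 1.93

1.93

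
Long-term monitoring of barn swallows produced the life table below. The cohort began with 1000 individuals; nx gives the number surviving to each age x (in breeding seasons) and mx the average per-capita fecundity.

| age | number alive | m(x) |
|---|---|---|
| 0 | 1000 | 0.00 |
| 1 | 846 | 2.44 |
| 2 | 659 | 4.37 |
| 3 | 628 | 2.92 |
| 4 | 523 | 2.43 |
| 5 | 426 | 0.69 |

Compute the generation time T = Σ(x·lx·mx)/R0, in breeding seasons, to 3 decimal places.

lx = nx/n0 = nx/1000: 1, 0.846, 0.659, 0.628, 0.523, 0.426
lx·mx: 0, 2.06424, 2.87983, 1.83376, 1.27089, 0.29394 → R0 = 8.34266
x·lx·mx: 0, 2.06424, 5.75966, 5.50128, 5.08356, 1.4697 → Σ = 19.87844
T = 19.87844 / 8.34266 = 2.382746… → 2.383

2.383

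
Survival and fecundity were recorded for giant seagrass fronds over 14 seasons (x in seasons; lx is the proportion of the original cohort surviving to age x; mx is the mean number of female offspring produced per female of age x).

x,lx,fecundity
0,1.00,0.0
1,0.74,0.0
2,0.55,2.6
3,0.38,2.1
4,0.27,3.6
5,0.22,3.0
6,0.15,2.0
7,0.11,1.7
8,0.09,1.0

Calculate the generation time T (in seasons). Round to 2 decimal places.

lx·mx: 0, 0, 1.43, 0.798, 0.972, 0.66, 0.3, 0.187, 0.09 → R0 = 4.437
x·lx·mx: 0, 0, 2.86, 2.394, 3.888, 3.3, 1.8, 1.309, 0.72 → Σ = 16.271
T = 16.271 / 4.437 = 3.667117… → 3.67

3.67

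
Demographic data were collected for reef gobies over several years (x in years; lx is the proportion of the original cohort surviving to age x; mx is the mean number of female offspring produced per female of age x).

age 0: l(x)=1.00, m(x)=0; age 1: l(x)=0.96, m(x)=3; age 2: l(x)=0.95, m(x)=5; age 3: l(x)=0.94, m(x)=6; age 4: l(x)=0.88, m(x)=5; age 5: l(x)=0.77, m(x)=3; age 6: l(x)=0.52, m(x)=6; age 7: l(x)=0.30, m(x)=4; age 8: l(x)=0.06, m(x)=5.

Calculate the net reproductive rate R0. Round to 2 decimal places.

24.60

lx·mx by age: 0, 2.88, 4.75, 5.64, 4.4, 2.31, 3.12, 1.2, 0.3
R0 = Σ lx·mx = 24.6 → 24.60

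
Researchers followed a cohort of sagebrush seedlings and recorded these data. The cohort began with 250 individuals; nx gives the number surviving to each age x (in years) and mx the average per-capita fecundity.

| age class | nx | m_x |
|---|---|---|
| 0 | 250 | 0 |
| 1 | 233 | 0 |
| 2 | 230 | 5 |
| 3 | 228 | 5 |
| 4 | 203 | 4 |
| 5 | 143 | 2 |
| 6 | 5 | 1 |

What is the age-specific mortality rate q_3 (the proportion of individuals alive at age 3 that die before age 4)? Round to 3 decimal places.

0.110

lx = nx/n0 = nx/250: 1, 0.932, 0.92, 0.912, 0.812, 0.572, 0.02
q_3 = (l_3 − l_4) / l_3 = (0.912 − 0.812) / 0.912
     = 0.1 / 0.912 = 0.109649… → 0.110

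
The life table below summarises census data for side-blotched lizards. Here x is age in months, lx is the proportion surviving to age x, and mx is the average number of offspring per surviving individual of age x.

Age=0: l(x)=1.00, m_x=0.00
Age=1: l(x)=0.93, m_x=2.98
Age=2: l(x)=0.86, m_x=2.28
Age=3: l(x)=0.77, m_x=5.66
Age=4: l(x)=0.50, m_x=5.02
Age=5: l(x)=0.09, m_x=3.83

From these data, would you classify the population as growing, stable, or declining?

R0 = Σ lx·mx = 0 + 2.7714 + 1.9608 + 4.3582 + 2.51 + 0.3447 = 11.9451
R0 > 1, so the population is growing.

growing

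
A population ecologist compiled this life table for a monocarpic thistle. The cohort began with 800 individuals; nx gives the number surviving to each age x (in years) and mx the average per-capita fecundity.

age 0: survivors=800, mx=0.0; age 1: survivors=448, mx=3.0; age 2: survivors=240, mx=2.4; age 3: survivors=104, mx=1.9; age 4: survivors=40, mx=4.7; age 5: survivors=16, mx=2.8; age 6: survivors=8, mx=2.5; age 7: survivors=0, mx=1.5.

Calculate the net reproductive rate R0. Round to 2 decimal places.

lx = nx/n0 = nx/800: 1, 0.56, 0.3, 0.13, 0.05, 0.02, 0.01, 0
lx·mx by age: 0, 1.68, 0.72, 0.247, 0.235, 0.056, 0.025, 0
R0 = Σ lx·mx = 2.963 → 2.96

2.96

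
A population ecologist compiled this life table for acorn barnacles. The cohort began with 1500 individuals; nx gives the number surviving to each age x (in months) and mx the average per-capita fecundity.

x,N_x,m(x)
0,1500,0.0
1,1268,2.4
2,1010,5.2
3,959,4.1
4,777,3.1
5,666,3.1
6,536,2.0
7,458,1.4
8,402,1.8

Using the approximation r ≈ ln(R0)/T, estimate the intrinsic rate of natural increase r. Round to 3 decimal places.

0.786

lx = nx/n0 = nx/1500: 1, 0.84533…, 0.67333…, 0.63933…, 0.518, 0.444, 0.35733…, 0.30533…, 0.268
R0 = Σ lx·mx = 0 + 2.0288… + 3.50133… + 2.62127… + 1.6058 + 1.3764 + 0.71467… + 0.42747… + 0.4824 = 12.758133…
Σ x·lx·mx = 41.339933…; T = 41.339933…/12.758133… = 3.24028…
r ≈ ln(R0)/T = ln(12.758133…)/3.24028… = 0.78579… → 0.786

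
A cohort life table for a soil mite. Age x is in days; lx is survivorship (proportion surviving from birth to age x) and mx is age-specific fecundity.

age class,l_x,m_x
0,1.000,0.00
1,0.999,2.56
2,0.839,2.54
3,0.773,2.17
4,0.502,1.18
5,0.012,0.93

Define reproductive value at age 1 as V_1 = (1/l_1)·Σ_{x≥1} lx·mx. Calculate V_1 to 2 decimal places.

6.98

lx·mx for x ≥ 1: 2.55744, 2.13106, 1.67741, 0.59236, 0.01116 → sum = 6.96943
V_1 = 6.96943 / l_1 = 6.96943 / 0.999 = 6.976406… → 6.98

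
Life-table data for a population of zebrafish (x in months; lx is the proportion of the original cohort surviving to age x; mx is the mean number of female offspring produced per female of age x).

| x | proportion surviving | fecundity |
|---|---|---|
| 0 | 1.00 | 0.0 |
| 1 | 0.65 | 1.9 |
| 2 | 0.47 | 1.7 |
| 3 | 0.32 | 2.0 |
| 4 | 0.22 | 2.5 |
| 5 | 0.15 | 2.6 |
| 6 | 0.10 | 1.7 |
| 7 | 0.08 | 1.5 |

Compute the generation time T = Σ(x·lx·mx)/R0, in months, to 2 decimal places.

lx·mx: 0, 1.235, 0.799, 0.64, 0.55, 0.39, 0.17, 0.12 → R0 = 3.904
x·lx·mx: 0, 1.235, 1.598, 1.92, 2.2, 1.95, 1.02, 0.84 → Σ = 10.763
T = 10.763 / 3.904 = 2.756916… → 2.76

2.76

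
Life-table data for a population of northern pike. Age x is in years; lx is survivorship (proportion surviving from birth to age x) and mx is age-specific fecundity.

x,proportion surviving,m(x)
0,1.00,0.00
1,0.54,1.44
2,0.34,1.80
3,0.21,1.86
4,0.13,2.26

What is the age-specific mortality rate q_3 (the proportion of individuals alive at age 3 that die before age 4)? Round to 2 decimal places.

q_3 = (l_3 − l_4) / l_3 = (0.21 − 0.13) / 0.21
     = 0.08 / 0.21 = 0.380952… → 0.38

0.38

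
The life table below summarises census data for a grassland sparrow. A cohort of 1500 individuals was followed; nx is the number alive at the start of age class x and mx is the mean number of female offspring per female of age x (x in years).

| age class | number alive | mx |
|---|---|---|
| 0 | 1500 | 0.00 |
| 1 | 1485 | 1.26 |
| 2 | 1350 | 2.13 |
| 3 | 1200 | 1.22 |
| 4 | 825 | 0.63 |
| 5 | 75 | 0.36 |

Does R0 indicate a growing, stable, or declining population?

growing

lx = nx/n0 = nx/1500: 1, 0.99, 0.9, 0.8, 0.55, 0.05
R0 = Σ lx·mx = 0 + 1.2474 + 1.917 + 0.976 + 0.3465 + 0.018 = 4.5049
R0 > 1, so the population is growing.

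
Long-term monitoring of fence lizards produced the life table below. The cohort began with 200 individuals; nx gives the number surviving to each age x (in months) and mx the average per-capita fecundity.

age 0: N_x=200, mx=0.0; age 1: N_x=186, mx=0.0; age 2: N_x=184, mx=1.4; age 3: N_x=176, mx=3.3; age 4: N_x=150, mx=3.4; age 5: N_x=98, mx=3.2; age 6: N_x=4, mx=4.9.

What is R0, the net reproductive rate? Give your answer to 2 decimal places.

lx = nx/n0 = nx/200: 1, 0.93, 0.92, 0.88, 0.75, 0.49, 0.02
lx·mx by age: 0, 0, 1.288, 2.904, 2.55, 1.568, 0.098
R0 = Σ lx·mx = 8.408 → 8.41

8.41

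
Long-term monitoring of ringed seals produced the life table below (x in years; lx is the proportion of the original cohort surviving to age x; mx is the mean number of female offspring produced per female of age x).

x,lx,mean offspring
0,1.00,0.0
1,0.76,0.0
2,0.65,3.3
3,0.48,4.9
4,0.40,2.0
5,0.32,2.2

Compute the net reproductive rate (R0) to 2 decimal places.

6.00

lx·mx by age: 0, 0, 2.145, 2.352, 0.8, 0.704
R0 = Σ lx·mx = 6.001 → 6.00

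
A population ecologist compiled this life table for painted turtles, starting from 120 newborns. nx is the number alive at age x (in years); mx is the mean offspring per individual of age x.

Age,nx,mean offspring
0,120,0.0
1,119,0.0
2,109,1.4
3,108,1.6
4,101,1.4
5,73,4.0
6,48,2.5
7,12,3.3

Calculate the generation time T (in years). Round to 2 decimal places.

lx = nx/n0 = nx/120: 1, 0.99167…, 0.90833…, 0.9, 0.84167…, 0.60833…, 0.4, 0.1
lx·mx: 0, 0, 1.271667…, 1.44, 1.178333…, 2.433333…, 1, 0.33 → R0 = 7.653333…
x·lx·mx: 0, 0, 2.543333…, 4.32, 4.713333…, 12.166667…, 6, 2.31 → Σ = 32.053333…
T = 32.053333… / 7.653333… = 4.188153… → 4.19

4.19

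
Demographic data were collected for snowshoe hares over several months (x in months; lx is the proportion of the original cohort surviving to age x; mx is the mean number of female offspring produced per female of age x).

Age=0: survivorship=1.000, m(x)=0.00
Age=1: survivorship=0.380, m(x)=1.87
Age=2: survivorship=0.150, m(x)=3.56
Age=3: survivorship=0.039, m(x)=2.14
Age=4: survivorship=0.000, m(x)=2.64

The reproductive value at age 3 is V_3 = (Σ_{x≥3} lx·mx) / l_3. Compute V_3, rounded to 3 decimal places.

2.140

lx·mx for x ≥ 3: 0.08346, 0 → sum = 0.08346
V_3 = 0.08346 / l_3 = 0.08346 / 0.039 = 2.14 → 2.140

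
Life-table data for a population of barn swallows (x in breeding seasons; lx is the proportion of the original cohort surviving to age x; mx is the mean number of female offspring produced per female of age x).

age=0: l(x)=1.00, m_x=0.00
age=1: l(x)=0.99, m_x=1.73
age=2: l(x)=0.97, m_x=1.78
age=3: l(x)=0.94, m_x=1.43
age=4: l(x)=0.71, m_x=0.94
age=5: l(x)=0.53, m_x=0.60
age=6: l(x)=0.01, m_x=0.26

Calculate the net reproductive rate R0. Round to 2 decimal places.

5.77

lx·mx by age: 0, 1.7127, 1.7266, 1.3442, 0.6674, 0.318, 0.0026
R0 = Σ lx·mx = 5.7715 → 5.77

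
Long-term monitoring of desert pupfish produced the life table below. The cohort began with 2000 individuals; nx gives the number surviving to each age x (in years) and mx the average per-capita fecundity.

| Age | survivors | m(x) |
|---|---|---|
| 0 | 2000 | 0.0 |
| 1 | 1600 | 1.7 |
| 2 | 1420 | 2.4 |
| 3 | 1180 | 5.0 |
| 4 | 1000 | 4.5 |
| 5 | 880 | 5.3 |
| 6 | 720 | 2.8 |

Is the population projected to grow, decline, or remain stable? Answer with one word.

growing

lx = nx/n0 = nx/2000: 1, 0.8, 0.71, 0.59, 0.5, 0.44, 0.36
R0 = Σ lx·mx = 0 + 1.36 + 1.704 + 2.95 + 2.25 + 2.332 + 1.008 = 11.604
R0 > 1, so the population is growing.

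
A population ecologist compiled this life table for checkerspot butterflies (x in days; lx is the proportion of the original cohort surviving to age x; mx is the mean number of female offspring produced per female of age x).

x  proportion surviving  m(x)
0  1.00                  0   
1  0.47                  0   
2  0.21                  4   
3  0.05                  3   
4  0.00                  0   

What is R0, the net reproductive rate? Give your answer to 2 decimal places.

lx·mx by age: 0, 0, 0.84, 0.15, 0
R0 = Σ lx·mx = 0.99 → 0.99

0.99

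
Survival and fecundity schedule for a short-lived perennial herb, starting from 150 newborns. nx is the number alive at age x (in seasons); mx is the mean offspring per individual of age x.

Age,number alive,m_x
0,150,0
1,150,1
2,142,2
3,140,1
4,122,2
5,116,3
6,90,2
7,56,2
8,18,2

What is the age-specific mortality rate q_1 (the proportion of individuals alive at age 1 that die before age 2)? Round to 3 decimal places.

0.053

lx = nx/n0 = nx/150: 1, 1, 0.94667…, 0.93333…, 0.81333…, 0.77333…, 0.6, 0.37333…, 0.12
q_1 = (l_1 − l_2) / l_1 = (1 − 0.946667…) / 1
     = 0.053333… / 1 = 0.053333… → 0.053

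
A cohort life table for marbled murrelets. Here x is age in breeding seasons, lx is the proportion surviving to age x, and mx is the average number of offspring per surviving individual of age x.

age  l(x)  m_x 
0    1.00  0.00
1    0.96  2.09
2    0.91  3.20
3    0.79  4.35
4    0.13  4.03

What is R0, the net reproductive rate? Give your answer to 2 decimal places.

lx·mx by age: 0, 2.0064, 2.912, 3.4365, 0.5239
R0 = Σ lx·mx = 8.8788 → 8.88

8.88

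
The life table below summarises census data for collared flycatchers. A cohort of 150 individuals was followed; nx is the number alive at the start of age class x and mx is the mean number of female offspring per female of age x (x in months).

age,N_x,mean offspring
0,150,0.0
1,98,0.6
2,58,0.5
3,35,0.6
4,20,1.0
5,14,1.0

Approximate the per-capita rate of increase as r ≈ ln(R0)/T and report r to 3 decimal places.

-0.021

lx = nx/n0 = nx/150: 1, 0.65333…, 0.38667…, 0.23333…, 0.13333…, 0.09333…
R0 = Σ lx·mx = 0 + 0.392… + 0.19333… + 0.14… + 0.13333… + 0.09333… = 0.952…
Σ x·lx·mx = 2.198667…; T = 2.198667…/0.952… = 2.30952…
r ≈ ln(R0)/T = ln(0.952…)/2.30952… = -0.0213… → -0.021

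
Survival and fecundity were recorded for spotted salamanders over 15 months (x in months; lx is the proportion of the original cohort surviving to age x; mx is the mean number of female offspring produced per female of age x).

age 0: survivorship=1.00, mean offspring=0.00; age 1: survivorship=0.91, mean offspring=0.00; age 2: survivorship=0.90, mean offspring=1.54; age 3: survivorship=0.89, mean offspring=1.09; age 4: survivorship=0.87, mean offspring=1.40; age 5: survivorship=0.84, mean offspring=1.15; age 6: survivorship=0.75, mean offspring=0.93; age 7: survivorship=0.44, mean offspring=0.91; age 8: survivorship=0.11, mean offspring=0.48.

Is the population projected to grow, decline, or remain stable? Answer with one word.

growing

R0 = Σ lx·mx = 0 + 0 + 1.386 + 0.9701 + 1.218 + 0.966 + 0.6975 + 0.4004 + 0.0528 = 5.6908
R0 > 1, so the population is growing.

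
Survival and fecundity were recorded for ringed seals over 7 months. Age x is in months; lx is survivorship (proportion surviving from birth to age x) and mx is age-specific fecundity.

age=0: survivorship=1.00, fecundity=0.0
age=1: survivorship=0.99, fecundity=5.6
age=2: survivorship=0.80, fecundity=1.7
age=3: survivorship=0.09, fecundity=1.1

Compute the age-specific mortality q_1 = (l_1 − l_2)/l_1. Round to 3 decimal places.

q_1 = (l_1 − l_2) / l_1 = (0.99 − 0.8) / 0.99
     = 0.19 / 0.99 = 0.191919… → 0.192

0.192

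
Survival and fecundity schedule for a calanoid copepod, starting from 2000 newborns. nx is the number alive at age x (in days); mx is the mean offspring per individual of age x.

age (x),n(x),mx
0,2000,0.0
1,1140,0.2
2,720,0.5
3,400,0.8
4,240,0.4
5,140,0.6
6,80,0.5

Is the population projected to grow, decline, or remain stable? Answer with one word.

lx = nx/n0 = nx/2000: 1, 0.57, 0.36, 0.2, 0.12, 0.07, 0.04
R0 = Σ lx·mx = 0 + 0.114 + 0.18 + 0.16 + 0.048 + 0.042 + 0.02 = 0.564
R0 < 1, so the population is declining.

declining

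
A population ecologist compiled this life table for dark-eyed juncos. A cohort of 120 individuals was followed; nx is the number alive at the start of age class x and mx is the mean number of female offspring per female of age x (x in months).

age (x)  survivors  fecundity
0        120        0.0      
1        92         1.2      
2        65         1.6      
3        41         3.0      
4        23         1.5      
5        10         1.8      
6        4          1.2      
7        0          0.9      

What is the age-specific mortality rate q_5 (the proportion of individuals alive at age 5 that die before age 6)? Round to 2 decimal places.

0.60

lx = nx/n0 = nx/120: 1, 0.76667…, 0.54167…, 0.34167…, 0.19167…, 0.08333…, 0.03333…, 0
q_5 = (l_5 − l_6) / l_5 = (0.083333… − 0.033333…) / 0.083333…
     = 0.05… / 0.083333… = 0.6… → 0.60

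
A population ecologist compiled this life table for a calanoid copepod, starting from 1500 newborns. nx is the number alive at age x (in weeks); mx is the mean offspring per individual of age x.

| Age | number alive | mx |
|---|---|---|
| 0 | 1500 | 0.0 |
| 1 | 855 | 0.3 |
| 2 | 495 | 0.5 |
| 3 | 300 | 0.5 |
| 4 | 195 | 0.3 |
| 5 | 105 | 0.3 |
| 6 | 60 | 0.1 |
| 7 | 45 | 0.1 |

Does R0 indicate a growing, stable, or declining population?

lx = nx/n0 = nx/1500: 1, 0.57, 0.33, 0.2, 0.13, 0.07, 0.04, 0.03
R0 = Σ lx·mx = 0 + 0.171 + 0.165 + 0.1 + 0.039 + 0.021 + 0.004 + 0.003 = 0.503
R0 < 1, so the population is declining.

declining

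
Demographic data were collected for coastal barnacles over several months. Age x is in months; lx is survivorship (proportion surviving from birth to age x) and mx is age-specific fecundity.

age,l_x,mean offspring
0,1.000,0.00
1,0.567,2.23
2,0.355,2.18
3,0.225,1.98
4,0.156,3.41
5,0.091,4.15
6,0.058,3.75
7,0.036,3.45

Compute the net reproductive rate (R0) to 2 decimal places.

3.74

lx·mx by age: 0, 1.26441, 0.7739, 0.4455, 0.53196, 0.37765, 0.2175, 0.1242
R0 = Σ lx·mx = 3.73512 → 3.74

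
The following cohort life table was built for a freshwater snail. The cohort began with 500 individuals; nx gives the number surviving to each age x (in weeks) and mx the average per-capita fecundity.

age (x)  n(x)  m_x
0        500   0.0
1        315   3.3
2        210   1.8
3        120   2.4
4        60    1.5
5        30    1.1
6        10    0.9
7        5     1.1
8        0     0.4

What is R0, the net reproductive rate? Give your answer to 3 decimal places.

3.686

lx = nx/n0 = nx/500: 1, 0.63, 0.42, 0.24, 0.12, 0.06, 0.02, 0.01, 0
lx·mx by age: 0, 2.079, 0.756, 0.576, 0.18, 0.066, 0.018, 0.011, 0
R0 = Σ lx·mx = 3.686 → 3.686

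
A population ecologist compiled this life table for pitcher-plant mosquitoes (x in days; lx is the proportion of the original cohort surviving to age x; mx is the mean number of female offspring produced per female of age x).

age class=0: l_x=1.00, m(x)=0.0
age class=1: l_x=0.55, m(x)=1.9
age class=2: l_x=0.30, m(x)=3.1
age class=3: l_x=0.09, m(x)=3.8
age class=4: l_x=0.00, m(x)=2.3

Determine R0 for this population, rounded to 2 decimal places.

lx·mx by age: 0, 1.045, 0.93, 0.342, 0
R0 = Σ lx·mx = 2.317 → 2.32

2.32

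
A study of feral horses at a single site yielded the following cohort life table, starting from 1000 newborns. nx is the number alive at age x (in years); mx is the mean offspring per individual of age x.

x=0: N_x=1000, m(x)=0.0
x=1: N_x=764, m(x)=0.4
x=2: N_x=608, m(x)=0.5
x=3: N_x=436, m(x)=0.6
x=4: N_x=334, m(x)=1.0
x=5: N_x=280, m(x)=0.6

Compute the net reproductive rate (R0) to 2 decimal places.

1.37

lx = nx/n0 = nx/1000: 1, 0.764, 0.608, 0.436, 0.334, 0.28
lx·mx by age: 0, 0.3056, 0.304, 0.2616, 0.334, 0.168
R0 = Σ lx·mx = 1.3732 → 1.37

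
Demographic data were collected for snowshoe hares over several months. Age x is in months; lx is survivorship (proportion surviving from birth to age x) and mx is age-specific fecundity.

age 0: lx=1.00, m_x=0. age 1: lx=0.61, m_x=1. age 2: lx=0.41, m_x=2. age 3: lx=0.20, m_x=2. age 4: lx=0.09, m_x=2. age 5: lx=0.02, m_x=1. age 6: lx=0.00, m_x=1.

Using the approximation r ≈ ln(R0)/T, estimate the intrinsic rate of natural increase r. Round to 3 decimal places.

R0 = Σ lx·mx = 0 + 0.61 + 0.82 + 0.4 + 0.18 + 0.02 + 0 = 2.03
Σ x·lx·mx = 4.27; T = 4.27/2.03 = 2.10345…
r ≈ ln(R0)/T = ln(2.03)/2.10345… = 0.33661… → 0.337

0.337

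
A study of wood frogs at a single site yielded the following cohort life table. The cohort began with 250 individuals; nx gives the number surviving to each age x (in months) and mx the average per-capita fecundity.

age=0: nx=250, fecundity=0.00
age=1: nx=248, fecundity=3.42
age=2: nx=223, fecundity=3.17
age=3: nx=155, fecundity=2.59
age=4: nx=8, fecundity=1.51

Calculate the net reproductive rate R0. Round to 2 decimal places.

lx = nx/n0 = nx/250: 1, 0.992, 0.892, 0.62, 0.032
lx·mx by age: 0, 3.39264, 2.82764, 1.6058, 0.04832
R0 = Σ lx·mx = 7.8744 → 7.87

7.87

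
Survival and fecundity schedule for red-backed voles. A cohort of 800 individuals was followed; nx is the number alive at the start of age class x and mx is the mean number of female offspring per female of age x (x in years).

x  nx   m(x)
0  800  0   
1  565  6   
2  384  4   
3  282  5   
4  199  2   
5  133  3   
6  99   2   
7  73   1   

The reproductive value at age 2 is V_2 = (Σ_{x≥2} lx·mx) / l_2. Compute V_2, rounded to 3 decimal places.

10.453

lx = nx/n0 = nx/800: 1, 0.70625, 0.48, 0.3525, 0.24875, 0.16625, 0.12375, 0.09125
lx·mx for x ≥ 2: 1.92, 1.7625, 0.4975, 0.49875, 0.2475, 0.09125 → sum = 5.0175
V_2 = 5.0175 / l_2 = 5.0175 / 0.48 = 10.453125 → 10.453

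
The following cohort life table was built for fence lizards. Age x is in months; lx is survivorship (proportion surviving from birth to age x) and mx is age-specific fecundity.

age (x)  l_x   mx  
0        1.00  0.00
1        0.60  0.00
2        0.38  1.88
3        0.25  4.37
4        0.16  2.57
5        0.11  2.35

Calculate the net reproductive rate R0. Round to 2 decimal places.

2.48

lx·mx by age: 0, 0, 0.7144, 1.0925, 0.4112, 0.2585
R0 = Σ lx·mx = 2.4766 → 2.48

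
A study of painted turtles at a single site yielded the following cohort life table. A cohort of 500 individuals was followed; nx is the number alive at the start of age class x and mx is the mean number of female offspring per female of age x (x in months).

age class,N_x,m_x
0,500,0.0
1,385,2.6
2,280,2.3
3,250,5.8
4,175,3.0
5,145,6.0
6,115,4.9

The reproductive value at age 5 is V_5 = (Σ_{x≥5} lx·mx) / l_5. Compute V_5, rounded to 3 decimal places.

9.886

lx = nx/n0 = nx/500: 1, 0.77, 0.56, 0.5, 0.35, 0.29, 0.23
lx·mx for x ≥ 5: 1.74, 1.127 → sum = 2.867
V_5 = 2.867 / l_5 = 2.867 / 0.29 = 9.886207… → 9.886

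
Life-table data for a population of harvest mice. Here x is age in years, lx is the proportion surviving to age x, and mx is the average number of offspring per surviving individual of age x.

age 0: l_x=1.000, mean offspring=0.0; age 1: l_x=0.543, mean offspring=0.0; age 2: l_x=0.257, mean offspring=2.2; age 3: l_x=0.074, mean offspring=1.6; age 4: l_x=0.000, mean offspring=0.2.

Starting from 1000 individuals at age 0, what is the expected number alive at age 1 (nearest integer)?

Expected survivors = N0 · l_1 = 1000 × 0.543 = 543 → 543

543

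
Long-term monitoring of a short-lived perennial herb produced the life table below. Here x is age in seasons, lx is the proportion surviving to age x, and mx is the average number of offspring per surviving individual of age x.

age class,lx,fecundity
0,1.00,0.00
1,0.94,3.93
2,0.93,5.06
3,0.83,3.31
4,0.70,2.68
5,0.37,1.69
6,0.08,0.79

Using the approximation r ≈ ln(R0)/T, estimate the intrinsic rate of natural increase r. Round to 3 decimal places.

R0 = Σ lx·mx = 0 + 3.6942 + 4.7058 + 2.7473 + 1.876 + 0.6253 + 0.0632 = 13.7118
Σ x·lx·mx = 32.3574; T = 32.3574/13.7118 = 2.35982…
r ≈ ln(R0)/T = ln(13.7118)/2.35982… = 1.10951… → 1.110

1.110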